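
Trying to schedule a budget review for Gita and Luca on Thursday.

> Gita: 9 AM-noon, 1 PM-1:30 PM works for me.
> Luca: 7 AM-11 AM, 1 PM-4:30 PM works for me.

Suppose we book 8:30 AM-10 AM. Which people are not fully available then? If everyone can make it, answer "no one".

Gita: not fully free for 08:30-10:00. Luca: free for 08:30-10:00.

Gita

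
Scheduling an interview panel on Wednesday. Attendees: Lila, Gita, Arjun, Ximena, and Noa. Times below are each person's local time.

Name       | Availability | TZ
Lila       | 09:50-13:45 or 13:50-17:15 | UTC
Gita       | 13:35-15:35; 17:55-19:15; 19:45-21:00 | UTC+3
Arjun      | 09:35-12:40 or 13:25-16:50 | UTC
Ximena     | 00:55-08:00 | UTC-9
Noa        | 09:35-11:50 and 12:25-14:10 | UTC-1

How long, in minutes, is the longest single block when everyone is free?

Lila in UTC: 09:50-13:45, 13:50-17:15.
Gita in UTC: 10:35-12:35, 14:55-16:15, 16:45-18:00 (subtract 3h to convert from UTC+3).
Arjun in UTC: 09:35-12:40, 13:25-16:50.
Ximena in UTC: 09:55-17:00 (add 9h to convert from UTC-9).
Noa in UTC: 10:35-12:50, 13:25-15:10 (add 1h to convert from UTC-1).
Lila ∩ Gita: 10:35-12:35, 14:55-16:15, 16:45-17:15.
Lila ∩ Gita ∩ Arjun: 10:35-12:35, 14:55-16:15, 16:45-16:50.
Lila ∩ Gita ∩ Arjun ∩ Ximena: 10:35-12:35, 14:55-16:15, 16:45-16:50.
Lila ∩ Gita ∩ Arjun ∩ Ximena ∩ Noa: 10:35-12:35, 14:55-15:10.
The longest is 10:35-12:35 at 120 minutes.

120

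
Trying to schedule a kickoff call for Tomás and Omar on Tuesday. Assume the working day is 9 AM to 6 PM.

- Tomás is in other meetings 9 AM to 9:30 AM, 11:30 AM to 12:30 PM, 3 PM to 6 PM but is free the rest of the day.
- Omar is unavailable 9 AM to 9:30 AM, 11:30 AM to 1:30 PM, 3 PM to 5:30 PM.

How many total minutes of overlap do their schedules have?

Tomás free: 09:30-11:30, 12:30-15:00 (invert busy blocks within the working day).
Omar free: 09:30-11:30, 13:30-15:00, 17:30-18:00 (invert busy blocks within the working day).
Tomás ∩ Omar: 09:30-11:30, 13:30-15:00.
Summing the common windows: 120 + 90 = 210 minutes.

210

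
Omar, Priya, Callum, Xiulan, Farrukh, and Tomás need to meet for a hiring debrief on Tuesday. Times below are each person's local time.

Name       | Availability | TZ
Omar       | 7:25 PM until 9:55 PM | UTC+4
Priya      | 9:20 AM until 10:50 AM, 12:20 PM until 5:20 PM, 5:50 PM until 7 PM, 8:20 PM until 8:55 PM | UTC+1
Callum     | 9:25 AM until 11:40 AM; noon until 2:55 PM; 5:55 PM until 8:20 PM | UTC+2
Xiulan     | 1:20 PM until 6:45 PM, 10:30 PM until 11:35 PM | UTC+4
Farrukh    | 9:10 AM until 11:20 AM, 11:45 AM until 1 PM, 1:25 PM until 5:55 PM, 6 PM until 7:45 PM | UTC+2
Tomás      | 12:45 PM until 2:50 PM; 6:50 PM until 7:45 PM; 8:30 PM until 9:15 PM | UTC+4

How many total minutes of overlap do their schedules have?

0

Omar in UTC: 15:25-17:55 (subtract 4h to convert from UTC+4).
Priya in UTC: 08:20-09:50, 11:20-16:20, 16:50-18:00, 19:20-19:55 (subtract 1h to convert from UTC+1).
Callum in UTC: 07:25-09:40, 10:00-12:55, 15:55-18:20 (subtract 2h to convert from UTC+2).
Xiulan in UTC: 09:20-14:45, 18:30-19:35 (subtract 4h to convert from UTC+4).
Farrukh in UTC: 07:10-09:20, 09:45-11:00, 11:25-15:55, 16:00-17:45 (subtract 2h to convert from UTC+2).
Tomás in UTC: 08:45-10:50, 14:50-15:45, 16:30-17:15 (subtract 4h to convert from UTC+4).
Omar ∩ Priya: 15:25-16:20, 16:50-17:55.
Omar ∩ Priya ∩ Callum: 15:55-16:20, 16:50-17:55.
Omar ∩ Priya ∩ Callum ∩ Xiulan: ∅.
Omar ∩ Priya ∩ Callum ∩ Xiulan ∩ Farrukh: ∅.
Omar ∩ Priya ∩ Callum ∩ Xiulan ∩ Farrukh ∩ Tomás: ∅.
There is no time when everyone is free.
There is no common window, so the total is 0 minutes.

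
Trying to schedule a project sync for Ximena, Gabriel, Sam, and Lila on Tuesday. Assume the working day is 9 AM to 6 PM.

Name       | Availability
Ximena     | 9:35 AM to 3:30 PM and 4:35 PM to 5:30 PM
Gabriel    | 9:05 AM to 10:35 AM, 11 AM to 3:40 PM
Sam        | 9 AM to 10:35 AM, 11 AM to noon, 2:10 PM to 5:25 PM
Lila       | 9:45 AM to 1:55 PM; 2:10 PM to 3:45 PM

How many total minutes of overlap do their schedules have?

Ximena ∩ Gabriel: 09:35-10:35, 11:00-15:30.
Ximena ∩ Gabriel ∩ Sam: 09:35-10:35, 11:00-12:00, 14:10-15:30.
Ximena ∩ Gabriel ∩ Sam ∩ Lila: 09:45-10:35, 11:00-12:00, 14:10-15:30.
Summing the common windows: 50 + 60 + 80 = 190 minutes.

190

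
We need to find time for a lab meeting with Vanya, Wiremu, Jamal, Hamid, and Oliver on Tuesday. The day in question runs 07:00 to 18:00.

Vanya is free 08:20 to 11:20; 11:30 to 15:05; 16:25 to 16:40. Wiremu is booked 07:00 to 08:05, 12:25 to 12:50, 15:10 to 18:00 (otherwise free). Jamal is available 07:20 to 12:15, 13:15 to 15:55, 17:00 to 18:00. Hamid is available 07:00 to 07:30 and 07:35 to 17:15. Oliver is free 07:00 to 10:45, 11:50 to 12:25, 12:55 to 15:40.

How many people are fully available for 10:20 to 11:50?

Vanya free: 08:20-11:20, 11:30-15:05, 16:25-16:40.
Wiremu free: 08:05-12:25, 12:50-15:10 (invert busy blocks within the working day).
Jamal free: 07:20-12:15, 13:15-15:55, 17:00-18:00.
Hamid free: 07:00-07:30, 07:35-17:15.
Oliver free: 07:00-10:45, 11:50-12:25, 12:55-15:40.
Wiremu, Jamal, and Hamid can make the full 10:20-11:50 slot — that's 3.

3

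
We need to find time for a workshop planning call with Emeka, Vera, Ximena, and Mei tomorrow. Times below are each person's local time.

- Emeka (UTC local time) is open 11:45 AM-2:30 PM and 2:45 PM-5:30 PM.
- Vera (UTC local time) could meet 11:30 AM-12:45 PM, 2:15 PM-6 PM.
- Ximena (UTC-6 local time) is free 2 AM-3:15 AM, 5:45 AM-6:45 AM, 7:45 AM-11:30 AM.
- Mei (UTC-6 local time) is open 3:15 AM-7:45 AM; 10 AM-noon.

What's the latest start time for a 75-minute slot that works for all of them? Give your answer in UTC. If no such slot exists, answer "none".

Emeka in UTC: 11:45-14:30, 14:45-17:30.
Vera in UTC: 11:30-12:45, 14:15-18:00.
Ximena in UTC: 08:00-09:15, 11:45-12:45, 13:45-17:30 (add 6h to convert from UTC-6).
Mei in UTC: 09:15-13:45, 16:00-18:00 (add 6h to convert from UTC-6).
Emeka ∩ Vera: 11:45-12:45, 14:15-14:30, 14:45-17:30.
Emeka ∩ Vera ∩ Ximena: 11:45-12:45, 14:15-14:30, 14:45-17:30.
Emeka ∩ Vera ∩ Ximena ∩ Mei: 11:45-12:45, 16:00-17:30.
Those are the intersection windows.
The last common window of at least 75 minutes is 16:00-17:30; a 75-minute meeting can start as late as 16:15 and still end by 17:30.

16:15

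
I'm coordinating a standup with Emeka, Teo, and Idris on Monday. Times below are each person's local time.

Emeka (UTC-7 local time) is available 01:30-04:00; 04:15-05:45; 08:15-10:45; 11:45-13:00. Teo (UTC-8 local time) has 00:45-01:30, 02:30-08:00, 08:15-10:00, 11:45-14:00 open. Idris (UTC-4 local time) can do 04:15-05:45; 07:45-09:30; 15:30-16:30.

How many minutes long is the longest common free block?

Emeka in UTC: 08:30-11:00, 11:15-12:45, 15:15-17:45, 18:45-20:00 (add 7h to convert from UTC-7).
Teo in UTC: 08:45-09:30, 10:30-16:00, 16:15-18:00, 19:45-22:00 (add 8h to convert from UTC-8).
Idris in UTC: 08:15-09:45, 11:45-13:30, 19:30-20:30 (add 4h to convert from UTC-4).
Emeka ∩ Teo: 08:45-09:30, 10:30-11:00, 11:15-12:45, 15:15-16:00, 16:15-17:45, 19:45-20:00.
Emeka ∩ Teo ∩ Idris: 08:45-09:30, 11:45-12:45, 19:45-20:00.
The longest is 11:45-12:45 at 60 minutes.

60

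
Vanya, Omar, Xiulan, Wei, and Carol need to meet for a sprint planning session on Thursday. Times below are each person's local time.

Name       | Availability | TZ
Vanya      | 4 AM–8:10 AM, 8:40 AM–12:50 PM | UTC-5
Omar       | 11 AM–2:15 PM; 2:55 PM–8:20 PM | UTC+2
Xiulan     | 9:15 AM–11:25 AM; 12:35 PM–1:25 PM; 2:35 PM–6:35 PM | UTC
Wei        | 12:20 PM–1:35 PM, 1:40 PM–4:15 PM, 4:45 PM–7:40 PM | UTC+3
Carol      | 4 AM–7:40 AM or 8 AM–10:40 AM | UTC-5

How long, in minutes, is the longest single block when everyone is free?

75

Vanya in UTC: 09:00-13:10, 13:40-17:50 (add 5h to convert from UTC-5).
Omar in UTC: 09:00-12:15, 12:55-18:20 (subtract 2h to convert from UTC+2).
Xiulan in UTC: 09:15-11:25, 12:35-13:25, 14:35-18:35.
Wei in UTC: 09:20-10:35, 10:40-13:15, 13:45-16:40 (subtract 3h to convert from UTC+3).
Carol in UTC: 09:00-12:40, 13:00-15:40 (add 5h to convert from UTC-5).
Vanya ∩ Omar: 09:00-12:15, 12:55-13:10, 13:40-17:50.
Vanya ∩ Omar ∩ Xiulan: 09:15-11:25, 12:55-13:10, 14:35-17:50.
Vanya ∩ Omar ∩ Xiulan ∩ Wei: 09:20-10:35, 10:40-11:25, 12:55-13:10, 14:35-16:40.
Vanya ∩ Omar ∩ Xiulan ∩ Wei ∩ Carol: 09:20-10:35, 10:40-11:25, 13:00-13:10, 14:35-15:40.
The longest is 09:20-10:35 at 75 minutes.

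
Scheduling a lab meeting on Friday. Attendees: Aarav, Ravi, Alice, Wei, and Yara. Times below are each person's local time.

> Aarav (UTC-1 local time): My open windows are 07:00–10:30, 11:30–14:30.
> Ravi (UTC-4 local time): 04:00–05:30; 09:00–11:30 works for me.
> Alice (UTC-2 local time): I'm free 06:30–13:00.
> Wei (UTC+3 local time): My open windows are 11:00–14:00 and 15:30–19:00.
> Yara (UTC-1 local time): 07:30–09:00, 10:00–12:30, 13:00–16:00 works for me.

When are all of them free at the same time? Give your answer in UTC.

08:30-09:30, 13:00-13:30, 14:00-15:00

Aarav in UTC: 08:00-11:30, 12:30-15:30 (add 1h to convert from UTC-1).
Ravi in UTC: 08:00-09:30, 13:00-15:30 (add 4h to convert from UTC-4).
Alice in UTC: 08:30-15:00 (add 2h to convert from UTC-2).
Wei in UTC: 08:00-11:00, 12:30-16:00 (subtract 3h to convert from UTC+3).
Yara in UTC: 08:30-10:00, 11:00-13:30, 14:00-17:00 (add 1h to convert from UTC-1).
Aarav ∩ Ravi: 08:00-09:30, 13:00-15:30.
Aarav ∩ Ravi ∩ Alice: 08:30-09:30, 13:00-15:00.
Aarav ∩ Ravi ∩ Alice ∩ Wei: 08:30-09:30, 13:00-15:00.
Aarav ∩ Ravi ∩ Alice ∩ Wei ∩ Yara: 08:30-09:30, 13:00-13:30, 14:00-15:00.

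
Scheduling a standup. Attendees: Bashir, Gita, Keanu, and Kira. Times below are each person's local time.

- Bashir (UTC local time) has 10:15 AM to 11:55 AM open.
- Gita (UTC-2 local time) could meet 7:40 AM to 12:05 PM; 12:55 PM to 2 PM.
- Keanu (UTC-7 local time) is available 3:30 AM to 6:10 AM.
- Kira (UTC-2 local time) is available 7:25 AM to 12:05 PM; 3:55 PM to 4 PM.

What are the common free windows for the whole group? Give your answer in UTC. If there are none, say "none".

Bashir in UTC: 10:15-11:55.
Gita in UTC: 09:40-14:05, 14:55-16:00 (add 2h to convert from UTC-2).
Keanu in UTC: 10:30-13:10 (add 7h to convert from UTC-7).
Kira in UTC: 09:25-14:05, 17:55-18:00 (add 2h to convert from UTC-2).
Bashir ∩ Gita: 10:15-11:55.
Bashir ∩ Gita ∩ Keanu: 10:30-11:55.
Bashir ∩ Gita ∩ Keanu ∩ Kira: 10:30-11:55.

10:30-11:55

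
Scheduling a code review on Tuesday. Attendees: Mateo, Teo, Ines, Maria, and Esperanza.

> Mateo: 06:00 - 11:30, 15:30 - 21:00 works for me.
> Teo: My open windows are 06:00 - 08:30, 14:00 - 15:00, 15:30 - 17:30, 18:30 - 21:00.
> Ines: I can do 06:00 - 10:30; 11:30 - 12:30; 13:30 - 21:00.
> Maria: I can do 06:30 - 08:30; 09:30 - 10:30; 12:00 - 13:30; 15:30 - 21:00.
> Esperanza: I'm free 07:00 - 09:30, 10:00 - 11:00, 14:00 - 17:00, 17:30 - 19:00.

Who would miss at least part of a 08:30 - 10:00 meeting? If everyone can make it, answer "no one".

Mateo: free for 08:30-10:00. Teo: not fully free for 08:30-10:00. Ines: free for 08:30-10:00. Maria: not fully free for 08:30-10:00. Esperanza: not fully free for 08:30-10:00.

Esperanza, Maria, Teo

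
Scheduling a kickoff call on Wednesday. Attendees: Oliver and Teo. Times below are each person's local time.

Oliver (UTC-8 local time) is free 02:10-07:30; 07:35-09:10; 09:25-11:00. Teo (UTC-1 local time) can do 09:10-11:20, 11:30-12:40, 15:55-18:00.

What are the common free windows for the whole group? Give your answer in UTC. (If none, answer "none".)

10:10-12:20, 12:30-13:40, 16:55-17:10, 17:25-19:00

Oliver in UTC: 10:10-15:30, 15:35-17:10, 17:25-19:00 (add 8h to convert from UTC-8).
Teo in UTC: 10:10-12:20, 12:30-13:40, 16:55-19:00 (add 1h to convert from UTC-1).
Oliver ∩ Teo: 10:10-12:20, 12:30-13:40, 16:55-17:10, 17:25-19:00.
Those are the intersection windows.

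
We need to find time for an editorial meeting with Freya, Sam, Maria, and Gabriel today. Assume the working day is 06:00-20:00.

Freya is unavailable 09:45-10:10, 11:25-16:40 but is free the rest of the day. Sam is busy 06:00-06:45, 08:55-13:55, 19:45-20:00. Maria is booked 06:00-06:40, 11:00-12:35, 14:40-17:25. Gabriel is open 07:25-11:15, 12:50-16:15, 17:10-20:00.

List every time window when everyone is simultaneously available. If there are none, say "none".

Freya free: 06:00-09:45, 10:10-11:25, 16:40-20:00 (invert busy blocks within the working day).
Sam free: 06:45-08:55, 13:55-19:45 (invert busy blocks within the working day).
Maria free: 06:40-11:00, 12:35-14:40, 17:25-20:00 (invert busy blocks within the working day).
Gabriel free: 07:25-11:15, 12:50-16:15, 17:10-20:00.
Freya ∩ Sam: 06:45-08:55, 16:40-19:45.
Freya ∩ Sam ∩ Maria: 06:45-08:55, 17:25-19:45.
Freya ∩ Sam ∩ Maria ∩ Gabriel: 07:25-08:55, 17:25-19:45.
Those are the intersection windows.

07:25-08:55, 17:25-19:45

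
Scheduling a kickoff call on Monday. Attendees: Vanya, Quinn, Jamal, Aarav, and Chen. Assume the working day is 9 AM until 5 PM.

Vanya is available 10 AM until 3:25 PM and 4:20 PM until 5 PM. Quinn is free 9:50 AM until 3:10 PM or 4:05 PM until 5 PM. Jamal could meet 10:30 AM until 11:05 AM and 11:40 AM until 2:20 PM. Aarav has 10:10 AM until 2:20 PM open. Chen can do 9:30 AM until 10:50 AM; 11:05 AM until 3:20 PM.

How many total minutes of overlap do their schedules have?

180

Vanya ∩ Quinn: 10:00-15:10, 16:20-17:00.
Vanya ∩ Quinn ∩ Jamal: 10:30-11:05, 11:40-14:20.
Vanya ∩ Quinn ∩ Jamal ∩ Aarav: 10:30-11:05, 11:40-14:20.
Vanya ∩ Quinn ∩ Jamal ∩ Aarav ∩ Chen: 10:30-10:50, 11:40-14:20.
Summing the common windows: 20 + 160 = 180 minutes.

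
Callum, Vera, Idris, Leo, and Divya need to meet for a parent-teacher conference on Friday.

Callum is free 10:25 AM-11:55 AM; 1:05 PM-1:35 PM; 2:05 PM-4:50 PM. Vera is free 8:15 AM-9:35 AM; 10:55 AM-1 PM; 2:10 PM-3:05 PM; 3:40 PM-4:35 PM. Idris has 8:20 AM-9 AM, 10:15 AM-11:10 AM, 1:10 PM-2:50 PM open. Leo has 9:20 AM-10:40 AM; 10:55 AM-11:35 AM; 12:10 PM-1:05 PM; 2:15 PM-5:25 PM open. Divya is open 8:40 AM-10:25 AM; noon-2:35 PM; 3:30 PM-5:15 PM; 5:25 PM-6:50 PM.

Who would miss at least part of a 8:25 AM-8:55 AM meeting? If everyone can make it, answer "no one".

Callum, Divya, Leo

Callum: not fully free for 08:25-08:55. Vera: free for 08:25-08:55. Idris: free for 08:25-08:55. Leo: not fully free for 08:25-08:55. Divya: not fully free for 08:25-08:55.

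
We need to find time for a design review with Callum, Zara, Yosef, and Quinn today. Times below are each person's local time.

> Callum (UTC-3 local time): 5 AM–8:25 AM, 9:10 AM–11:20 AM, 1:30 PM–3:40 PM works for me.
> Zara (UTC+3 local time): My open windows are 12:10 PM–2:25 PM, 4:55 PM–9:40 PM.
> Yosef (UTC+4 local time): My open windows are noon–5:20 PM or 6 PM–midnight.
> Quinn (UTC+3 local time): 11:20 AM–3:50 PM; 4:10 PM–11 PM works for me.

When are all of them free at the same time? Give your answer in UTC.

09:10-11:25, 14:00-14:20, 16:30-18:40

Callum in UTC: 08:00-11:25, 12:10-14:20, 16:30-18:40 (add 3h to convert from UTC-3).
Zara in UTC: 09:10-11:25, 13:55-18:40 (subtract 3h to convert from UTC+3).
Yosef in UTC: 08:00-13:20, 14:00-20:00 (subtract 4h to convert from UTC+4).
Quinn in UTC: 08:20-12:50, 13:10-20:00 (subtract 3h to convert from UTC+3).
Callum ∩ Zara: 09:10-11:25, 13:55-14:20, 16:30-18:40.
Callum ∩ Zara ∩ Yosef: 09:10-11:25, 14:00-14:20, 16:30-18:40.
Callum ∩ Zara ∩ Yosef ∩ Quinn: 09:10-11:25, 14:00-14:20, 16:30-18:40.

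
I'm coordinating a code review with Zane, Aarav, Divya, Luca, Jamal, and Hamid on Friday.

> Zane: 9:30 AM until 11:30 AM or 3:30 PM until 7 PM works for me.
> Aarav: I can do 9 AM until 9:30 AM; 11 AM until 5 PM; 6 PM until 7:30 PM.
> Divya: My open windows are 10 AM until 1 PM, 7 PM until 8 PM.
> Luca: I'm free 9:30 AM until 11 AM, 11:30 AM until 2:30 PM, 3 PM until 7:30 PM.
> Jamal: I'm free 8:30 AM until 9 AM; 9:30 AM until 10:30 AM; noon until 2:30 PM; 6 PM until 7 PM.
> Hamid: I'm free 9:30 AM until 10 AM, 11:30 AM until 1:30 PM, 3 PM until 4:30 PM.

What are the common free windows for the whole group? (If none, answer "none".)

Zane ∩ Aarav: 11:00-11:30, 15:30-17:00, 18:00-19:00.
Zane ∩ Aarav ∩ Divya: 11:00-11:30.
Zane ∩ Aarav ∩ Divya ∩ Luca: ∅.
Zane ∩ Aarav ∩ Divya ∩ Luca ∩ Jamal: ∅.
Zane ∩ Aarav ∩ Divya ∩ Luca ∩ Jamal ∩ Hamid: ∅.
There is no time when everyone is free.

none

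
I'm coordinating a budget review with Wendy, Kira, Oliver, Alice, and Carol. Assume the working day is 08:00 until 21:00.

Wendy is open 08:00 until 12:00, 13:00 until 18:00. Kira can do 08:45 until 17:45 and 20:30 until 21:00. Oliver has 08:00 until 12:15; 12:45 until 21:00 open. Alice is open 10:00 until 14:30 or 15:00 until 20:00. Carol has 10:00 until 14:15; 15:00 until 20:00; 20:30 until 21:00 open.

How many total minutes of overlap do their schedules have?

Wendy ∩ Kira: 08:45-12:00, 13:00-17:45.
Wendy ∩ Kira ∩ Oliver: 08:45-12:00, 13:00-17:45.
Wendy ∩ Kira ∩ Oliver ∩ Alice: 10:00-12:00, 13:00-14:30, 15:00-17:45.
Wendy ∩ Kira ∩ Oliver ∩ Alice ∩ Carol: 10:00-12:00, 13:00-14:15, 15:00-17:45.
So the common availability across everyone is 10:00-12:00, 13:00-14:15, 15:00-17:45.
Summing the common windows: 120 + 75 + 165 = 360 minutes.

360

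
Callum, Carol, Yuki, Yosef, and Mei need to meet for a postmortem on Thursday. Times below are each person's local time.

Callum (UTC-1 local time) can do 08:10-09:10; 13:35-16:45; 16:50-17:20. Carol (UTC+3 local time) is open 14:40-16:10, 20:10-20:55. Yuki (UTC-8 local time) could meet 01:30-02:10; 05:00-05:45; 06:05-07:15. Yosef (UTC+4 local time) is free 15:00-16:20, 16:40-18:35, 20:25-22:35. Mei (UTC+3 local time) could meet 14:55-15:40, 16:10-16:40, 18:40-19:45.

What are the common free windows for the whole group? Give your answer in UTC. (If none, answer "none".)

none

Callum in UTC: 09:10-10:10, 14:35-17:45, 17:50-18:20 (add 1h to convert from UTC-1).
Carol in UTC: 11:40-13:10, 17:10-17:55 (subtract 3h to convert from UTC+3).
Yuki in UTC: 09:30-10:10, 13:00-13:45, 14:05-15:15 (add 8h to convert from UTC-8).
Yosef in UTC: 11:00-12:20, 12:40-14:35, 16:25-18:35 (subtract 4h to convert from UTC+4).
Mei in UTC: 11:55-12:40, 13:10-13:40, 15:40-16:45 (subtract 3h to convert from UTC+3).
Callum ∩ Carol: 17:10-17:45, 17:50-17:55.
Callum ∩ Carol ∩ Yuki: ∅.
Callum ∩ Carol ∩ Yuki ∩ Yosef: ∅.
Callum ∩ Carol ∩ Yuki ∩ Yosef ∩ Mei: ∅.
There is no time when everyone is free.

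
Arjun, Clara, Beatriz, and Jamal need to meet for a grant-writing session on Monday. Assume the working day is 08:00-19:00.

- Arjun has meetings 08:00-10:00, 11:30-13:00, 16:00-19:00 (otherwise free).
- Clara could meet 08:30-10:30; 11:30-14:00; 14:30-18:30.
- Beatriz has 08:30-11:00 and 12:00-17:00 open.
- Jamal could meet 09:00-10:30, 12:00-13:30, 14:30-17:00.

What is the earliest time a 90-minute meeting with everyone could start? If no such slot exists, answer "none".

Arjun free: 10:00-11:30, 13:00-16:00 (invert busy blocks within the working day).
Clara free: 08:30-10:30, 11:30-14:00, 14:30-18:30.
Beatriz free: 08:30-11:00, 12:00-17:00.
Jamal free: 09:00-10:30, 12:00-13:30, 14:30-17:00.
Arjun ∩ Clara: 10:00-10:30, 13:00-14:00, 14:30-16:00.
Arjun ∩ Clara ∩ Beatriz: 10:00-10:30, 13:00-14:00, 14:30-16:00.
Arjun ∩ Clara ∩ Beatriz ∩ Jamal: 10:00-10:30, 13:00-13:30, 14:30-16:00.
The first common window of at least 90 minutes is 14:30-16:00, so the earliest start is 14:30.

14:30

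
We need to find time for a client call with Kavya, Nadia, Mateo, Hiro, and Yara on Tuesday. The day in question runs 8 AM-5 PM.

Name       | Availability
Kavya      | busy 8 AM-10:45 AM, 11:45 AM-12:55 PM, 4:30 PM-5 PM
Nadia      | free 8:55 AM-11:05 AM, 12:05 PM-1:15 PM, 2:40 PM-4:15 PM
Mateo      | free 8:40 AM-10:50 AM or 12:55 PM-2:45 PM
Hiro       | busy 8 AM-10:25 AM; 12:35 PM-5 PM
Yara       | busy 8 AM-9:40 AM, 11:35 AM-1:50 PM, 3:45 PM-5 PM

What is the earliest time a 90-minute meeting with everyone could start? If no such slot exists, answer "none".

none

Kavya free: 10:45-11:45, 12:55-16:30 (invert busy blocks within the working day).
Nadia free: 08:55-11:05, 12:05-13:15, 14:40-16:15.
Mateo free: 08:40-10:50, 12:55-14:45.
Hiro free: 10:25-12:35 (invert busy blocks within the working day).
Yara free: 09:40-11:35, 13:50-15:45 (invert busy blocks within the working day).
Kavya ∩ Nadia: 10:45-11:05, 12:55-13:15, 14:40-16:15.
Kavya ∩ Nadia ∩ Mateo: 10:45-10:50, 12:55-13:15, 14:40-14:45.
Kavya ∩ Nadia ∩ Mateo ∩ Hiro: 10:45-10:50.
Kavya ∩ Nadia ∩ Mateo ∩ Hiro ∩ Yara: 10:45-10:50.
No common window is at least 90 minutes long.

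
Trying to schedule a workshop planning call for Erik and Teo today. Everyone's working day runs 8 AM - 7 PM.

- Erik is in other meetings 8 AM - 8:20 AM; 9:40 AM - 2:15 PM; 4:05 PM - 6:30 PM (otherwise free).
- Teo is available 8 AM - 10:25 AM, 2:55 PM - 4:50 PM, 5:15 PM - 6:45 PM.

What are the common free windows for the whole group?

Erik free: 08:20-09:40, 14:15-16:05, 18:30-19:00 (invert busy blocks within the working day).
Teo free: 08:00-10:25, 14:55-16:50, 17:15-18:45.
Erik ∩ Teo: 08:20-09:40, 14:55-16:05, 18:30-18:45.

08:20-09:40, 14:55-16:05, 18:30-18:45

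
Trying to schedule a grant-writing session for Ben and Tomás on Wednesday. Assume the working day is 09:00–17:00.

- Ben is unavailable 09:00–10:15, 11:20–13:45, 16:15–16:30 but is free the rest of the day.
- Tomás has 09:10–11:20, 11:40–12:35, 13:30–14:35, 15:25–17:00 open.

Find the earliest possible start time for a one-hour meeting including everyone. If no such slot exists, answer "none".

10:15

Ben free: 10:15-11:20, 13:45-16:15, 16:30-17:00 (invert busy blocks within the working day).
Tomás free: 09:10-11:20, 11:40-12:35, 13:30-14:35, 15:25-17:00.
Ben ∩ Tomás: 10:15-11:20, 13:45-14:35, 15:25-16:15, 16:30-17:00.
The first common window of at least 60 minutes is 10:15-11:20, so the earliest start is 10:15.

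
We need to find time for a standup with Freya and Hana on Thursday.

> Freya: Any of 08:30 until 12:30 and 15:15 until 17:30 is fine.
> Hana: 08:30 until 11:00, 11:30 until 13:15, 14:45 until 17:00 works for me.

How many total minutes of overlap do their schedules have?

Freya ∩ Hana: 08:30-11:00, 11:30-12:30, 15:15-17:00.
Summing the common windows: 150 + 60 + 105 = 315 minutes.

315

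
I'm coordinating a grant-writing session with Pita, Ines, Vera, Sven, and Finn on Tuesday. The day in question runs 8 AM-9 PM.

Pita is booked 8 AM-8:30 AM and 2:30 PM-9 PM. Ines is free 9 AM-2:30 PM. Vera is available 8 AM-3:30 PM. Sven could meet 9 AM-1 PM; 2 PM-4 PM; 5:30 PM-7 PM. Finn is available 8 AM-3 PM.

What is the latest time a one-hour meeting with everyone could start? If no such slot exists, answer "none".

12:00

Pita free: 08:30-14:30 (invert busy blocks within the working day).
Ines free: 09:00-14:30.
Vera free: 08:00-15:30.
Sven free: 09:00-13:00, 14:00-16:00, 17:30-19:00.
Finn free: 08:00-15:00.
Pita ∩ Ines: 09:00-14:30.
Pita ∩ Ines ∩ Vera: 09:00-14:30.
Pita ∩ Ines ∩ Vera ∩ Sven: 09:00-13:00, 14:00-14:30.
Pita ∩ Ines ∩ Vera ∩ Sven ∩ Finn: 09:00-13:00, 14:00-14:30.
The last common window of at least 60 minutes is 09:00-13:00; a 60-minute meeting can start as late as 12:00 and still end by 13:00.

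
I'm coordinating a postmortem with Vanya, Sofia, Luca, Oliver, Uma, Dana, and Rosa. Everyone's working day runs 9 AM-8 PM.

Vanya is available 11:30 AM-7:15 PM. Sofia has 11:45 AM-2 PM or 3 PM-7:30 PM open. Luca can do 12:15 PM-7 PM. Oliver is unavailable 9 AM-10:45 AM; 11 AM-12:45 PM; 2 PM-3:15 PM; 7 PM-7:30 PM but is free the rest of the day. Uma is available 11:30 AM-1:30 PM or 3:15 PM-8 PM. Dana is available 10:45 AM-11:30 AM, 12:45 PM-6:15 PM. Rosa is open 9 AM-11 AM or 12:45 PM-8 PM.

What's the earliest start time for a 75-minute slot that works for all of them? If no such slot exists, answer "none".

15:15

Vanya free: 11:30-19:15.
Sofia free: 11:45-14:00, 15:00-19:30.
Luca free: 12:15-19:00.
Oliver free: 10:45-11:00, 12:45-14:00, 15:15-19:00, 19:30-20:00 (invert busy blocks within the working day).
Uma free: 11:30-13:30, 15:15-20:00.
Dana free: 10:45-11:30, 12:45-18:15.
Rosa free: 09:00-11:00, 12:45-20:00.
Vanya ∩ Sofia: 11:45-14:00, 15:00-19:15.
Vanya ∩ Sofia ∩ Luca: 12:15-14:00, 15:00-19:00.
Vanya ∩ Sofia ∩ Luca ∩ Oliver: 12:45-14:00, 15:15-19:00.
Vanya ∩ Sofia ∩ Luca ∩ Oliver ∩ Uma: 12:45-13:30, 15:15-19:00.
Vanya ∩ Sofia ∩ Luca ∩ Oliver ∩ Uma ∩ Dana: 12:45-13:30, 15:15-18:15.
Vanya ∩ Sofia ∩ Luca ∩ Oliver ∩ Uma ∩ Dana ∩ Rosa: 12:45-13:30, 15:15-18:15.
The first common window of at least 75 minutes is 15:15-18:15, so the earliest start is 15:15.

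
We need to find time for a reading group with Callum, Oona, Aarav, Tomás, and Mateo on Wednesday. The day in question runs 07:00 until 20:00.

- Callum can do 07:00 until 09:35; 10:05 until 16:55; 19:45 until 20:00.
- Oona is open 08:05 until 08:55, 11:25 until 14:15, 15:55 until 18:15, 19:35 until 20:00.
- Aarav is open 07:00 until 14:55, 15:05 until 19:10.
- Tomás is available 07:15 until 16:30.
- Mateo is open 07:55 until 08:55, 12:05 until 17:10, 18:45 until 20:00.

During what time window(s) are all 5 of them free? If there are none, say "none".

08:05-08:55, 12:05-14:15, 15:55-16:30

Callum ∩ Oona: 08:05-08:55, 11:25-14:15, 15:55-16:55, 19:45-20:00.
Callum ∩ Oona ∩ Aarav: 08:05-08:55, 11:25-14:15, 15:55-16:55.
Callum ∩ Oona ∩ Aarav ∩ Tomás: 08:05-08:55, 11:25-14:15, 15:55-16:30.
Callum ∩ Oona ∩ Aarav ∩ Tomás ∩ Mateo: 08:05-08:55, 12:05-14:15, 15:55-16:30.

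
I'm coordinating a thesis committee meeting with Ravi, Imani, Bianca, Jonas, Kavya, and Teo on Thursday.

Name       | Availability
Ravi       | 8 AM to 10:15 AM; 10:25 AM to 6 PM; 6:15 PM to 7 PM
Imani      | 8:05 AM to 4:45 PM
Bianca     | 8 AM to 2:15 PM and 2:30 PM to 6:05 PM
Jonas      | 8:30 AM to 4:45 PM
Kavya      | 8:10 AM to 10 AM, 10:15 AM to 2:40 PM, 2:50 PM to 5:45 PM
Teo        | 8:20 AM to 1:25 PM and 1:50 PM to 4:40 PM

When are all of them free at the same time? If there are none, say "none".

08:30-10:00, 10:25-13:25, 13:50-14:15, 14:30-14:40, 14:50-16:40

Ravi ∩ Imani: 08:05-10:15, 10:25-16:45.
Ravi ∩ Imani ∩ Bianca: 08:05-10:15, 10:25-14:15, 14:30-16:45.
Ravi ∩ Imani ∩ Bianca ∩ Jonas: 08:30-10:15, 10:25-14:15, 14:30-16:45.
Ravi ∩ Imani ∩ Bianca ∩ Jonas ∩ Kavya: 08:30-10:00, 10:25-14:15, 14:30-14:40, 14:50-16:45.
Ravi ∩ Imani ∩ Bianca ∩ Jonas ∩ Kavya ∩ Teo: 08:30-10:00, 10:25-13:25, 13:50-14:15, 14:30-14:40, 14:50-16:40.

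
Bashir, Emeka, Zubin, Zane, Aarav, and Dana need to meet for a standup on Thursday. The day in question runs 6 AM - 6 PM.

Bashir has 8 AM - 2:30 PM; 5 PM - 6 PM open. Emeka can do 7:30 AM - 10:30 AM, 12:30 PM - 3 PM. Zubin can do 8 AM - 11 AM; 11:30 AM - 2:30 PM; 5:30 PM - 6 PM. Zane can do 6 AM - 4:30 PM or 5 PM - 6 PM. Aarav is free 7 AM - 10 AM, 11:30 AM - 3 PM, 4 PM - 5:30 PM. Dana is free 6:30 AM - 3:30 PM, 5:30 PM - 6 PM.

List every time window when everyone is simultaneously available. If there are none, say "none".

08:00-10:00, 12:30-14:30

Bashir ∩ Emeka: 08:00-10:30, 12:30-14:30.
Bashir ∩ Emeka ∩ Zubin: 08:00-10:30, 12:30-14:30.
Bashir ∩ Emeka ∩ Zubin ∩ Zane: 08:00-10:30, 12:30-14:30.
Bashir ∩ Emeka ∩ Zubin ∩ Zane ∩ Aarav: 08:00-10:00, 12:30-14:30.
Bashir ∩ Emeka ∩ Zubin ∩ Zane ∩ Aarav ∩ Dana: 08:00-10:00, 12:30-14:30.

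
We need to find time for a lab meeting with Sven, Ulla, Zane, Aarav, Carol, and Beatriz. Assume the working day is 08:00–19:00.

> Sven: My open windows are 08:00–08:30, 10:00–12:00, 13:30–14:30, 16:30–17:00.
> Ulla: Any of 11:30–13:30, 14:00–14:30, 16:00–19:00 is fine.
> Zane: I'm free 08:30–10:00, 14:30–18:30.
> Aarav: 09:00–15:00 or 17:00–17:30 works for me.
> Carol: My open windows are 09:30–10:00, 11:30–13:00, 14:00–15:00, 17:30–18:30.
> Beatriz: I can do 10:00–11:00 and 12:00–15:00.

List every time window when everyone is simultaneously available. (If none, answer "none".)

Sven ∩ Ulla: 11:30-12:00, 14:00-14:30, 16:30-17:00.
Sven ∩ Ulla ∩ Zane: 16:30-17:00.
Sven ∩ Ulla ∩ Zane ∩ Aarav: ∅.
Sven ∩ Ulla ∩ Zane ∩ Aarav ∩ Carol: ∅.
Sven ∩ Ulla ∩ Zane ∩ Aarav ∩ Carol ∩ Beatriz: ∅.
There is no time when everyone is free.

none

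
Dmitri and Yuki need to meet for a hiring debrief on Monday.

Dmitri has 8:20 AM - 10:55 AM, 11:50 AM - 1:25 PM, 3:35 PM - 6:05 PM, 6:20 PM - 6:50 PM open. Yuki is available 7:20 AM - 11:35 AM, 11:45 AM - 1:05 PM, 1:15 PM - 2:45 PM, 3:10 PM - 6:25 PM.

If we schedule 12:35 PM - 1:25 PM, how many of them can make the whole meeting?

1

Dmitri can make the full 12:35-13:25 slot — that's 1.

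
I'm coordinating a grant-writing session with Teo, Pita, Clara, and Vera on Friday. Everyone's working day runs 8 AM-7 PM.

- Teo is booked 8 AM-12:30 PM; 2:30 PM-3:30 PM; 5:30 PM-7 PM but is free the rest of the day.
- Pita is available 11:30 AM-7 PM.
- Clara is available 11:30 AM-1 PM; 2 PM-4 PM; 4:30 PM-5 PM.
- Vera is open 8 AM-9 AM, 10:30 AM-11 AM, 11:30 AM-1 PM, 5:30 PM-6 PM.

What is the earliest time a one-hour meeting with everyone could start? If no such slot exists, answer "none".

none

Teo free: 12:30-14:30, 15:30-17:30 (invert busy blocks within the working day).
Pita free: 11:30-19:00.
Clara free: 11:30-13:00, 14:00-16:00, 16:30-17:00.
Vera free: 08:00-09:00, 10:30-11:00, 11:30-13:00, 17:30-18:00.
Teo ∩ Pita: 12:30-14:30, 15:30-17:30.
Teo ∩ Pita ∩ Clara: 12:30-13:00, 14:00-14:30, 15:30-16:00, 16:30-17:00.
Teo ∩ Pita ∩ Clara ∩ Vera: 12:30-13:00.
So the common availability across everyone is 12:30-13:00.
No common window is at least 60 minutes long.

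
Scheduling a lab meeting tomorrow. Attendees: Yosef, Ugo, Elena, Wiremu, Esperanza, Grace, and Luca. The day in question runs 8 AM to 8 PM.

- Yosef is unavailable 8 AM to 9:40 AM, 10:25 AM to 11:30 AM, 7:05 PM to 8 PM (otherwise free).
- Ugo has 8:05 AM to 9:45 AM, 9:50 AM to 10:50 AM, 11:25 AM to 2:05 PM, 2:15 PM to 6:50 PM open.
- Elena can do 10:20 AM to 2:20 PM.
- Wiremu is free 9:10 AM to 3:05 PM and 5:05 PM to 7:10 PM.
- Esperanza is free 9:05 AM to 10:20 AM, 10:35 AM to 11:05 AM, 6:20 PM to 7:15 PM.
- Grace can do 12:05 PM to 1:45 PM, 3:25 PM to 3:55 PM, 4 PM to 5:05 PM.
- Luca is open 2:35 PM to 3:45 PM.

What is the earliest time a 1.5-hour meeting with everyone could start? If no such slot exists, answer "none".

Yosef free: 09:40-10:25, 11:30-19:05 (invert busy blocks within the working day).
Ugo free: 08:05-09:45, 09:50-10:50, 11:25-14:05, 14:15-18:50.
Elena free: 10:20-14:20.
Wiremu free: 09:10-15:05, 17:05-19:10.
Esperanza free: 09:05-10:20, 10:35-11:05, 18:20-19:15.
Grace free: 12:05-13:45, 15:25-15:55, 16:00-17:05.
Luca free: 14:35-15:45.
Yosef ∩ Ugo: 09:40-09:45, 09:50-10:25, 11:30-14:05, 14:15-18:50.
Yosef ∩ Ugo ∩ Elena: 10:20-10:25, 11:30-14:05, 14:15-14:20.
Yosef ∩ Ugo ∩ Elena ∩ Wiremu: 10:20-10:25, 11:30-14:05, 14:15-14:20.
Yosef ∩ Ugo ∩ Elena ∩ Wiremu ∩ Esperanza: ∅.
Yosef ∩ Ugo ∩ Elena ∩ Wiremu ∩ Esperanza ∩ Grace: ∅.
Yosef ∩ Ugo ∩ Elena ∩ Wiremu ∩ Esperanza ∩ Grace ∩ Luca: ∅.
There is no time when everyone is free.
No common window is at least 90 minutes long.

none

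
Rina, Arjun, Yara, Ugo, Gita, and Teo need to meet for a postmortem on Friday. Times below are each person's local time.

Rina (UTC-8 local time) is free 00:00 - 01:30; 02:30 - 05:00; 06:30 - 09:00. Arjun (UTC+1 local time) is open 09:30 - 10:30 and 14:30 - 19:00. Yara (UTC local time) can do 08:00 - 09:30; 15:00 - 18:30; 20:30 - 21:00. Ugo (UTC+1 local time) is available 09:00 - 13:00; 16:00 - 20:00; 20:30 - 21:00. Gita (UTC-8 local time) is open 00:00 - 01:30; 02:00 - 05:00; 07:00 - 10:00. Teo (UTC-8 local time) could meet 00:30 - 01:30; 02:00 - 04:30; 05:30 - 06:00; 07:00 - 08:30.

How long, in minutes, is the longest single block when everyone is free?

Rina in UTC: 08:00-09:30, 10:30-13:00, 14:30-17:00 (add 8h to convert from UTC-8).
Arjun in UTC: 08:30-09:30, 13:30-18:00 (subtract 1h to convert from UTC+1).
Yara in UTC: 08:00-09:30, 15:00-18:30, 20:30-21:00.
Ugo in UTC: 08:00-12:00, 15:00-19:00, 19:30-20:00 (subtract 1h to convert from UTC+1).
Gita in UTC: 08:00-09:30, 10:00-13:00, 15:00-18:00 (add 8h to convert from UTC-8).
Teo in UTC: 08:30-09:30, 10:00-12:30, 13:30-14:00, 15:00-16:30 (add 8h to convert from UTC-8).
Rina ∩ Arjun: 08:30-09:30, 14:30-17:00.
Rina ∩ Arjun ∩ Yara: 08:30-09:30, 15:00-17:00.
Rina ∩ Arjun ∩ Yara ∩ Ugo: 08:30-09:30, 15:00-17:00.
Rina ∩ Arjun ∩ Yara ∩ Ugo ∩ Gita: 08:30-09:30, 15:00-17:00.
Rina ∩ Arjun ∩ Yara ∩ Ugo ∩ Gita ∩ Teo: 08:30-09:30, 15:00-16:30.
So the common availability across everyone is 08:30-09:30, 15:00-16:30.
The longest is 15:00-16:30 at 90 minutes.

90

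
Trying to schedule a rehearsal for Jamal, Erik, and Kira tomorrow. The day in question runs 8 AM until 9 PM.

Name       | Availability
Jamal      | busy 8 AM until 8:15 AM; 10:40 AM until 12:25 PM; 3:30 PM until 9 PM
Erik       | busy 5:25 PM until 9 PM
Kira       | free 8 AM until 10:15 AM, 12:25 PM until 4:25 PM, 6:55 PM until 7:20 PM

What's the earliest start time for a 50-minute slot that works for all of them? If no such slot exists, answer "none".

Jamal free: 08:15-10:40, 12:25-15:30 (invert busy blocks within the working day).
Erik free: 08:00-17:25 (invert busy blocks within the working day).
Kira free: 08:00-10:15, 12:25-16:25, 18:55-19:20.
Jamal ∩ Erik: 08:15-10:40, 12:25-15:30.
Jamal ∩ Erik ∩ Kira: 08:15-10:15, 12:25-15:30.
The first common window of at least 50 minutes is 08:15-10:15, so the earliest start is 08:15.

08:15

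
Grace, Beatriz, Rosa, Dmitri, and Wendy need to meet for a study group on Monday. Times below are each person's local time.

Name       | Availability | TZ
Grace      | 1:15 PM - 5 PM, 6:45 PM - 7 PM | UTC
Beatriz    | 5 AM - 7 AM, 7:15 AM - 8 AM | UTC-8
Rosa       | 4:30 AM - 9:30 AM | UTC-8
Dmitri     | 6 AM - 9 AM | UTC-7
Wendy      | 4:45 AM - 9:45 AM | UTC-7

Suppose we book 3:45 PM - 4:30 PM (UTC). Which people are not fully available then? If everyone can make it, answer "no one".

Grace in UTC: 13:15-17:00, 18:45-19:00.
Beatriz in UTC: 13:00-15:00, 15:15-16:00 (add 8h to convert from UTC-8).
Rosa in UTC: 12:30-17:30 (add 8h to convert from UTC-8).
Dmitri in UTC: 13:00-16:00 (add 7h to convert from UTC-7).
Wendy in UTC: 11:45-16:45 (add 7h to convert from UTC-7).
Grace: free for 15:45-16:30. Beatriz: not fully free for 15:45-16:30. Rosa: free for 15:45-16:30. Dmitri: not fully free for 15:45-16:30. Wendy: free for 15:45-16:30.

Beatriz, Dmitri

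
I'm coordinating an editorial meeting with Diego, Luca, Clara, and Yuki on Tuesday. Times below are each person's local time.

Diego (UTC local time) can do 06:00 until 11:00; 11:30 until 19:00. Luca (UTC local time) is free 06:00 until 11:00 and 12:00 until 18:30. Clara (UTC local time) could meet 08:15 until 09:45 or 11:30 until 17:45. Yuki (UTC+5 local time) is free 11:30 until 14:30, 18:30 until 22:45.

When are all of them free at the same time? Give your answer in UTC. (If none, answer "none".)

08:15-09:30, 13:30-17:45

Diego in UTC: 06:00-11:00, 11:30-19:00.
Luca in UTC: 06:00-11:00, 12:00-18:30.
Clara in UTC: 08:15-09:45, 11:30-17:45.
Yuki in UTC: 06:30-09:30, 13:30-17:45 (subtract 5h to convert from UTC+5).
Diego ∩ Luca: 06:00-11:00, 12:00-18:30.
Diego ∩ Luca ∩ Clara: 08:15-09:45, 12:00-17:45.
Diego ∩ Luca ∩ Clara ∩ Yuki: 08:15-09:30, 13:30-17:45.
So the common availability across everyone is 08:15-09:30, 13:30-17:45.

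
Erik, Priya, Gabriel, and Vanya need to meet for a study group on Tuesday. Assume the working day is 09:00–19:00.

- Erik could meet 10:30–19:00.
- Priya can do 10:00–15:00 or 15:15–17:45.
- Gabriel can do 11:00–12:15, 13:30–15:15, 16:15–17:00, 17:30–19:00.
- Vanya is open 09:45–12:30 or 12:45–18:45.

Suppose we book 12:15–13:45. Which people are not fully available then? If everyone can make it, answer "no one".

Gabriel, Vanya

Erik: free for 12:15-13:45. Priya: free for 12:15-13:45. Gabriel: not fully free for 12:15-13:45. Vanya: not fully free for 12:15-13:45.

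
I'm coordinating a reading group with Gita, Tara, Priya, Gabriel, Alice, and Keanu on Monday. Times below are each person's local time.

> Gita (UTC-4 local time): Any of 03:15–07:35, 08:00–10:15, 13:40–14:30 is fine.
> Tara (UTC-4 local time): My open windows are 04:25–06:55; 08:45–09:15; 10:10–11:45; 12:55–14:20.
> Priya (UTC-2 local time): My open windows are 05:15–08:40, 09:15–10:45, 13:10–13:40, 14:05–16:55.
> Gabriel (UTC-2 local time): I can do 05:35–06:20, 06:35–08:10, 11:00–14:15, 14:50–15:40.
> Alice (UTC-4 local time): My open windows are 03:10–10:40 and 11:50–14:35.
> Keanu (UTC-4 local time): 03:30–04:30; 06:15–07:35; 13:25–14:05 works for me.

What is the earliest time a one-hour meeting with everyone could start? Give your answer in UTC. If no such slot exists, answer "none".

Gita in UTC: 07:15-11:35, 12:00-14:15, 17:40-18:30 (add 4h to convert from UTC-4).
Tara in UTC: 08:25-10:55, 12:45-13:15, 14:10-15:45, 16:55-18:20 (add 4h to convert from UTC-4).
Priya in UTC: 07:15-10:40, 11:15-12:45, 15:10-15:40, 16:05-18:55 (add 2h to convert from UTC-2).
Gabriel in UTC: 07:35-08:20, 08:35-10:10, 13:00-16:15, 16:50-17:40 (add 2h to convert from UTC-2).
Alice in UTC: 07:10-14:40, 15:50-18:35 (add 4h to convert from UTC-4).
Keanu in UTC: 07:30-08:30, 10:15-11:35, 17:25-18:05 (add 4h to convert from UTC-4).
Gita ∩ Tara: 08:25-10:55, 12:45-13:15, 14:10-14:15, 17:40-18:20.
Gita ∩ Tara ∩ Priya: 08:25-10:40, 17:40-18:20.
Gita ∩ Tara ∩ Priya ∩ Gabriel: 08:35-10:10.
Gita ∩ Tara ∩ Priya ∩ Gabriel ∩ Alice: 08:35-10:10.
Gita ∩ Tara ∩ Priya ∩ Gabriel ∩ Alice ∩ Keanu: ∅.
There is no time when everyone is free.
No common window is at least 60 minutes long.

none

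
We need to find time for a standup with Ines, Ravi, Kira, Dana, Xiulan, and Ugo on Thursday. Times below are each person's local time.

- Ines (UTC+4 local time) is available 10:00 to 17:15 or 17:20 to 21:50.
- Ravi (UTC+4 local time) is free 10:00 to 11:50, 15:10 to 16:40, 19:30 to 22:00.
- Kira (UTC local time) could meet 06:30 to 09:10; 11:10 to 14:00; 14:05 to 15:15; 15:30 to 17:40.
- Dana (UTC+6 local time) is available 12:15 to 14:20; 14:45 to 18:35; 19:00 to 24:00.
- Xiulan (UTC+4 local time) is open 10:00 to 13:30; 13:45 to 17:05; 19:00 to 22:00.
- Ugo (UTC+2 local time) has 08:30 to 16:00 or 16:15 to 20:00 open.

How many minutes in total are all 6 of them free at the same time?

295

Ines in UTC: 06:00-13:15, 13:20-17:50 (subtract 4h to convert from UTC+4).
Ravi in UTC: 06:00-07:50, 11:10-12:40, 15:30-18:00 (subtract 4h to convert from UTC+4).
Kira in UTC: 06:30-09:10, 11:10-14:00, 14:05-15:15, 15:30-17:40.
Dana in UTC: 06:15-08:20, 08:45-12:35, 13:00-18:00 (subtract 6h to convert from UTC+6).
Xiulan in UTC: 06:00-09:30, 09:45-13:05, 15:00-18:00 (subtract 4h to convert from UTC+4).
Ugo in UTC: 06:30-14:00, 14:15-18:00 (subtract 2h to convert from UTC+2).
Ines ∩ Ravi: 06:00-07:50, 11:10-12:40, 15:30-17:50.
Ines ∩ Ravi ∩ Kira: 06:30-07:50, 11:10-12:40, 15:30-17:40.
Ines ∩ Ravi ∩ Kira ∩ Dana: 06:30-07:50, 11:10-12:35, 15:30-17:40.
Ines ∩ Ravi ∩ Kira ∩ Dana ∩ Xiulan: 06:30-07:50, 11:10-12:35, 15:30-17:40.
Ines ∩ Ravi ∩ Kira ∩ Dana ∩ Xiulan ∩ Ugo: 06:30-07:50, 11:10-12:35, 15:30-17:40.
So the common availability across everyone is 06:30-07:50, 11:10-12:35, 15:30-17:40.
Summing the common windows: 80 + 85 + 130 = 295 minutes.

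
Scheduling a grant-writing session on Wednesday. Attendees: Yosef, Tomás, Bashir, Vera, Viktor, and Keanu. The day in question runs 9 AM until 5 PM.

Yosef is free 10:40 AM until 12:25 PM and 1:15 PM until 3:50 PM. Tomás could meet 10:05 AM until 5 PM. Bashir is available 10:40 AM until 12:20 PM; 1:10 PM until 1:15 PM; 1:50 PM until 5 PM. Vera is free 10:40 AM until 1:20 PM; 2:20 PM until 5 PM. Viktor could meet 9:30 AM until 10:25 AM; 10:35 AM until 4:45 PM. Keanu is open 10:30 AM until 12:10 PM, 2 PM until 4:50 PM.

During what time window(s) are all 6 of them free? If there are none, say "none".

Yosef ∩ Tomás: 10:40-12:25, 13:15-15:50.
Yosef ∩ Tomás ∩ Bashir: 10:40-12:20, 13:50-15:50.
Yosef ∩ Tomás ∩ Bashir ∩ Vera: 10:40-12:20, 14:20-15:50.
Yosef ∩ Tomás ∩ Bashir ∩ Vera ∩ Viktor: 10:40-12:20, 14:20-15:50.
Yosef ∩ Tomás ∩ Bashir ∩ Vera ∩ Viktor ∩ Keanu: 10:40-12:10, 14:20-15:50.

10:40-12:10, 14:20-15:50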